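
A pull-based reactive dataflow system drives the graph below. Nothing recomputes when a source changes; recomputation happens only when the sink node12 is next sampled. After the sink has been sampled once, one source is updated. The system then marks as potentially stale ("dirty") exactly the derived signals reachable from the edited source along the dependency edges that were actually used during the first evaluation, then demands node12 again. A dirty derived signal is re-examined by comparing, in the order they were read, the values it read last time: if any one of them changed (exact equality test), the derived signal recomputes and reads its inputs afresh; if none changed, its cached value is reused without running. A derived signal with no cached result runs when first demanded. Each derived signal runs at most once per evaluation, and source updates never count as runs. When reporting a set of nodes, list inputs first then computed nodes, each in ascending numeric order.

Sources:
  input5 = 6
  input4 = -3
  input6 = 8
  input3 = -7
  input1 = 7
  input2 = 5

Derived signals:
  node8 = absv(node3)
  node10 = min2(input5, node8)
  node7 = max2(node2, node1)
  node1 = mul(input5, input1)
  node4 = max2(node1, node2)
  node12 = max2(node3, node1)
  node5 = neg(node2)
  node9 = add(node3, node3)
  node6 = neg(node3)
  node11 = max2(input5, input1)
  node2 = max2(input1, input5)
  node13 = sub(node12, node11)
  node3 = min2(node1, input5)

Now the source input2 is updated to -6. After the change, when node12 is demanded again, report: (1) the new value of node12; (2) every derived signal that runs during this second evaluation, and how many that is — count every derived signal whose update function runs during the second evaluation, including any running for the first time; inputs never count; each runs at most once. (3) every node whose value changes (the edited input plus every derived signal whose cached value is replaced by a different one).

New value of node12: 42.
Derived signals that run: none — 0 in total.
Values that change: input2.
Key observation: input2 is never demanded by the output, so the edit triggers no recomputation at all.

First evaluation (everything demanded from the output):
  node1 = mul(6, 7) = 42
  node3 = min2(42, 6) = 6
  node12 = max2(6, 42) = 42

Propagation after the edit:
  input2 feeds no computation that the output demands — nothing is marked dirty and nothing runs.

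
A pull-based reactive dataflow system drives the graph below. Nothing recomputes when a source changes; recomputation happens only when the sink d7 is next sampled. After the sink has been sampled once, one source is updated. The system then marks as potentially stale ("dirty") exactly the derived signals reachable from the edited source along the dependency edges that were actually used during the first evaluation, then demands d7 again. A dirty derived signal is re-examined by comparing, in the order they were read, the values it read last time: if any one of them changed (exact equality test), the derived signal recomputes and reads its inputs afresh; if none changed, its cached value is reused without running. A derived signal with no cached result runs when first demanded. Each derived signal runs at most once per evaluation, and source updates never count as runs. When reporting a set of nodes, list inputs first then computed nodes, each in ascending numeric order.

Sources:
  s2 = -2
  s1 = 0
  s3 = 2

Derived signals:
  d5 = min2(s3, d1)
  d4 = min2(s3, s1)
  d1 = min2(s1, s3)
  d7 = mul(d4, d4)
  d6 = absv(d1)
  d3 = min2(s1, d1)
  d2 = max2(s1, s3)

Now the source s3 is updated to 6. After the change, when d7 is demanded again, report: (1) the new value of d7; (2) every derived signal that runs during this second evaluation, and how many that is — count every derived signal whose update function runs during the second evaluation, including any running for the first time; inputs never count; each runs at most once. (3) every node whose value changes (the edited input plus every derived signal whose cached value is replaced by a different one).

First evaluation (everything demanded from the output):
  d4 = min2(2, 0) = 0
  d7 = mul(0, 0) = 0

Propagation after the edit:
  d4: runs — s3 2->6; result 0 (same value as before).
  d7: checked — values it read are unchanged (d4 unchanged, d4 unchanged); reused cached 0 without running.

Key observation: the change is absorbed at d4 — it re-runs but produces the same value, and the output's value is unchanged.

New value of d7: 0.
Derived signals that run: d4 — 1 in total.
Values that change: s3.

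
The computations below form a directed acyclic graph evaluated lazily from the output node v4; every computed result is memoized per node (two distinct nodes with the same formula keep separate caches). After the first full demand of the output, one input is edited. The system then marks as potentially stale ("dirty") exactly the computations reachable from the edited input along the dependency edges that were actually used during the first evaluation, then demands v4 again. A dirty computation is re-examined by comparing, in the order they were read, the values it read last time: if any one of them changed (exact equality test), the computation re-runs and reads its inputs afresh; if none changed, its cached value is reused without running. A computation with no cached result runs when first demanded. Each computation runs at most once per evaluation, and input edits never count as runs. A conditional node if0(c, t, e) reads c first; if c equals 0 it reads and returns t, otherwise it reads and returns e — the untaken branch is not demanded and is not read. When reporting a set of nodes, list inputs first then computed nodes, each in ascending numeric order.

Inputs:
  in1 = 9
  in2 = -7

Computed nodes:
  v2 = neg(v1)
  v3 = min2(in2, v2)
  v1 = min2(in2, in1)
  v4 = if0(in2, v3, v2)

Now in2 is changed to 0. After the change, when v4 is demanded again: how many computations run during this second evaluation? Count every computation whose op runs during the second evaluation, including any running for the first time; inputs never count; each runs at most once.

4 computations run: v1, v2, v3, v4.
Note the branch switch — v3 had no cache and runs now for the first time.

First demand of the output computes:
  v1 = min2(-7, 9) = -7
  v2 = neg(-7) = 7
  v4 = if0(in2=-7 -> else branch v2) = 7

After the edit, cleaning proceeds:
  v1: a read changed (in2 -7->0) — executes, giving 0.
  v2: a read changed (v1 -7->0) — executes, giving 0.
  v3: had never run; runs now, result 0.
  v4: a read changed (in2 -7->0; v2 7->0) — executes, giving 0.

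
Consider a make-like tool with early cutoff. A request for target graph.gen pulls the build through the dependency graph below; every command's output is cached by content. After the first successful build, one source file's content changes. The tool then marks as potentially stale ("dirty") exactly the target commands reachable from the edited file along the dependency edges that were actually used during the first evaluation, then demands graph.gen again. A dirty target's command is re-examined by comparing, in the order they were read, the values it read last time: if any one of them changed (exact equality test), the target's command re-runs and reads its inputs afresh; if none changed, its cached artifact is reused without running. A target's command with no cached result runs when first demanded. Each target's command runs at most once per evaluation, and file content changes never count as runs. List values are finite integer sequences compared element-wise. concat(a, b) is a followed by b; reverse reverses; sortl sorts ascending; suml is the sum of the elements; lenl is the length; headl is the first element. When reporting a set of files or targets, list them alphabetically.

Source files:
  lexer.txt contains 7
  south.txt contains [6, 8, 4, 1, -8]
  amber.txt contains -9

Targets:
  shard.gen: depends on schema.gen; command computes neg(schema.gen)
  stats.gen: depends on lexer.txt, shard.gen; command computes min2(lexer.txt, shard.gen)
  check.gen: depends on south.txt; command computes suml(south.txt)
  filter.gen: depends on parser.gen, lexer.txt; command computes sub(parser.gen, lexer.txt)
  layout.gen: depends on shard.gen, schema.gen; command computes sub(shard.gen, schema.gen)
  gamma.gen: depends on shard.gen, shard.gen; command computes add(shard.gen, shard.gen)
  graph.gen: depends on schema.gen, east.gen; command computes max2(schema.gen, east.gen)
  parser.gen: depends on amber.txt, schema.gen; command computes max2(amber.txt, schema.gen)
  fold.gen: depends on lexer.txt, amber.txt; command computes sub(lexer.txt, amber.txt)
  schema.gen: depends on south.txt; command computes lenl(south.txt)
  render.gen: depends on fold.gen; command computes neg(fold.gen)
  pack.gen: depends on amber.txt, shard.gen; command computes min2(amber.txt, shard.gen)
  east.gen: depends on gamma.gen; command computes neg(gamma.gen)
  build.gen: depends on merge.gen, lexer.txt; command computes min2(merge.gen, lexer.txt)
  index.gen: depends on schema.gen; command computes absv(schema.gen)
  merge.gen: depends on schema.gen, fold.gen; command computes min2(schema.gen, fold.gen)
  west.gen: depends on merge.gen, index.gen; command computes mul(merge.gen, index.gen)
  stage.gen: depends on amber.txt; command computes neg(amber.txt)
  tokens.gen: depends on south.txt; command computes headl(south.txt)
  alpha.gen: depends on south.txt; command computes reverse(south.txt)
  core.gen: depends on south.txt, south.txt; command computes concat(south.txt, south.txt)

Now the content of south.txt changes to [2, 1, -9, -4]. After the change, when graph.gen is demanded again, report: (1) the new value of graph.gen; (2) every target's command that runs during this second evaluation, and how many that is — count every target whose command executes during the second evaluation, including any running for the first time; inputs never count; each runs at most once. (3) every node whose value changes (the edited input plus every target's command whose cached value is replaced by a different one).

First demand of the output computes:
  schema.gen = lenl([6, 8, 4, 1, -8]) = 5
  shard.gen = neg(5) = -5
  gamma.gen = add(-5, -5) = -10
  east.gen = neg(-10) = 10
  graph.gen = max2(5, 10) = 10

After the edit, cleaning proceeds:
  schema.gen: a read changed (south.txt [6, 8, 4, 1, -8]->[2, 1, -9, -4]) — executes, giving 4.
  shard.gen: a read changed (schema.gen 5->4) — executes, giving -4.
  gamma.gen: a read changed (shard.gen -5->-4; shard.gen -5->-4) — executes, giving -8.
  east.gen: a read changed (gamma.gen -10->-8) — executes, giving 8.
  graph.gen: a read changed (schema.gen 5->4; east.gen 10->8) — executes, giving 8.

Demanding graph.gen again yields 8.
5 target commands run: east.gen, gamma.gen, graph.gen, schema.gen, shard.gen.
The nodes whose values change: east.gen, gamma.gen, graph.gen, schema.gen, shard.gen, south.txt.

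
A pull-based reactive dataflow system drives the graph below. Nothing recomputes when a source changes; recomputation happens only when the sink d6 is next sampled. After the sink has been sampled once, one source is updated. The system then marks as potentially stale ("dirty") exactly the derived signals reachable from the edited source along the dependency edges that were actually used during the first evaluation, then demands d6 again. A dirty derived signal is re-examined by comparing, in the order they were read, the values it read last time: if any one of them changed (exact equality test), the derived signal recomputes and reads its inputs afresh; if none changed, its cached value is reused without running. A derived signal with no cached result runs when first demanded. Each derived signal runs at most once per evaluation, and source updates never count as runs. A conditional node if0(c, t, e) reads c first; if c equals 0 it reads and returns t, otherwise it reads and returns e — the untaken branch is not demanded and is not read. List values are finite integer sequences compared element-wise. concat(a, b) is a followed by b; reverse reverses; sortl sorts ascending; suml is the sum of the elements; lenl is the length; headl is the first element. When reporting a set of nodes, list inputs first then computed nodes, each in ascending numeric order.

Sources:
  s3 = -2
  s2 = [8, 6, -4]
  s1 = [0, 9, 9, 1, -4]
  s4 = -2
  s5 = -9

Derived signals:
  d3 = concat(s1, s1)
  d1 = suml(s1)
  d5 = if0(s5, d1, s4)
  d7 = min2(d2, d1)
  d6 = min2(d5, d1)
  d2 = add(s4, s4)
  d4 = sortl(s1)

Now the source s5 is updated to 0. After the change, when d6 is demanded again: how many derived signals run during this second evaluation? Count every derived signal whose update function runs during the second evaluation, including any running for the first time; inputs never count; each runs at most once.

First evaluation (everything demanded from the output):
  d1 = suml([0, 9, 9, 1, -4]) = 15
  d5 = if0(s5=-9 -> else branch s4) = -2
  d6 = min2(-2, 15) = -2

Propagation after the edit:
  d5: runs — s5 -9->0; result 15.
  d6: runs — d5 -2->15; result 15.

Derived signals that run: d5, d6 — 2 in total.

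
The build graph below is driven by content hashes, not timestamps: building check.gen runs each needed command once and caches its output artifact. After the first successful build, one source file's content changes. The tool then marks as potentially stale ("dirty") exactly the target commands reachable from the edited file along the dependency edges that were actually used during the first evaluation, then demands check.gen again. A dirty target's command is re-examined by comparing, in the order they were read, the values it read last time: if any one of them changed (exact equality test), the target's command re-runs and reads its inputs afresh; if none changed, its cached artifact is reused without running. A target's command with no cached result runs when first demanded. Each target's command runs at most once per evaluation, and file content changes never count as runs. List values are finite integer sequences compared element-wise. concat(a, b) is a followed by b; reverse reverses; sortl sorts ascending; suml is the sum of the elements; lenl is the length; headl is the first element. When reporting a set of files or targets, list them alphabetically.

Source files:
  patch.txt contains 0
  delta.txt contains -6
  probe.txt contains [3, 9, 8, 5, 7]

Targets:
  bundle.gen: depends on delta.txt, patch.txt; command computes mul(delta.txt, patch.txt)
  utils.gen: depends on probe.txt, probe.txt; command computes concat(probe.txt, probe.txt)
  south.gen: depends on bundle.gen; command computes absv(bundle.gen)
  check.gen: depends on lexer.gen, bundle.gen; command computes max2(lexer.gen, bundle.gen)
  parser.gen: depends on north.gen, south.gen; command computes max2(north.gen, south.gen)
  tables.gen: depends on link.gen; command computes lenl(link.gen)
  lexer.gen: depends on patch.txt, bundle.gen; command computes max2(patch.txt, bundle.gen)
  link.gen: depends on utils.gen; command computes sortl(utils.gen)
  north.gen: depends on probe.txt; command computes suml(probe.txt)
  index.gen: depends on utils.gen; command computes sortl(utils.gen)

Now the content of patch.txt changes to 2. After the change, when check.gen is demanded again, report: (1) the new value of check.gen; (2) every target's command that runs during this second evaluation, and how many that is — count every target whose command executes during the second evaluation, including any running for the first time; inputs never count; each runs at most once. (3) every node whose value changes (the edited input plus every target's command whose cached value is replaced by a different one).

Initial pass — values computed on the first demand:
  bundle.gen = mul(-6, 0) = 0
  lexer.gen = max2(0, 0) = 0
  check.gen = max2(0, 0) = 0

Second demand — change propagation:
  bundle.gen: re-runs because patch.txt 0->2; new result -12.
  lexer.gen: re-runs because patch.txt 0->2; bundle.gen 0->-12; new result 2.
  check.gen: re-runs because lexer.gen 0->2; bundle.gen 0->-12; new result 2.

check.gen now evaluates to 2.
Run set: bundle.gen, check.gen, lexer.gen (3 run).
Changed values: bundle.gen, check.gen, lexer.gen, patch.txt.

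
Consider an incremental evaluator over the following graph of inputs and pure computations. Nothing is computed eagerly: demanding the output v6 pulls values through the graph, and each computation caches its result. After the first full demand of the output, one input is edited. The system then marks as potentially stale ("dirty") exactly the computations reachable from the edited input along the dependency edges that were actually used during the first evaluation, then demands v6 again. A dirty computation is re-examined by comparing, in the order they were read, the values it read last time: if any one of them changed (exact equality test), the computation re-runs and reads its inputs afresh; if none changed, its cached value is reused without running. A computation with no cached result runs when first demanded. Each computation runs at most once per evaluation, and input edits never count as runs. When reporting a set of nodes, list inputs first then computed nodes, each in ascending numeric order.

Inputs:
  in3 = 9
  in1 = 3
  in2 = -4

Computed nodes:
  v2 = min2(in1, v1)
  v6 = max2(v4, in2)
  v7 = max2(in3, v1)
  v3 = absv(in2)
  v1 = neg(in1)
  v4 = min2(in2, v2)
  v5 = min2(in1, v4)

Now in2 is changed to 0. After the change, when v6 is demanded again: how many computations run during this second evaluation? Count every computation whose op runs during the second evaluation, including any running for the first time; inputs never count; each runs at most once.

Initial pass — values computed on the first demand:
  v1 = neg(3) = -3
  v2 = min2(3, -3) = -3
  v4 = min2(-4, -3) = -4
  v6 = max2(-4, -4) = -4

Second demand — change propagation:
  v4: re-runs because in2 -4->0; new result -3.
  v6: re-runs because v4 -4->-3; in2 -4->0; new result 0.

Run set: v4, v6 (2 run).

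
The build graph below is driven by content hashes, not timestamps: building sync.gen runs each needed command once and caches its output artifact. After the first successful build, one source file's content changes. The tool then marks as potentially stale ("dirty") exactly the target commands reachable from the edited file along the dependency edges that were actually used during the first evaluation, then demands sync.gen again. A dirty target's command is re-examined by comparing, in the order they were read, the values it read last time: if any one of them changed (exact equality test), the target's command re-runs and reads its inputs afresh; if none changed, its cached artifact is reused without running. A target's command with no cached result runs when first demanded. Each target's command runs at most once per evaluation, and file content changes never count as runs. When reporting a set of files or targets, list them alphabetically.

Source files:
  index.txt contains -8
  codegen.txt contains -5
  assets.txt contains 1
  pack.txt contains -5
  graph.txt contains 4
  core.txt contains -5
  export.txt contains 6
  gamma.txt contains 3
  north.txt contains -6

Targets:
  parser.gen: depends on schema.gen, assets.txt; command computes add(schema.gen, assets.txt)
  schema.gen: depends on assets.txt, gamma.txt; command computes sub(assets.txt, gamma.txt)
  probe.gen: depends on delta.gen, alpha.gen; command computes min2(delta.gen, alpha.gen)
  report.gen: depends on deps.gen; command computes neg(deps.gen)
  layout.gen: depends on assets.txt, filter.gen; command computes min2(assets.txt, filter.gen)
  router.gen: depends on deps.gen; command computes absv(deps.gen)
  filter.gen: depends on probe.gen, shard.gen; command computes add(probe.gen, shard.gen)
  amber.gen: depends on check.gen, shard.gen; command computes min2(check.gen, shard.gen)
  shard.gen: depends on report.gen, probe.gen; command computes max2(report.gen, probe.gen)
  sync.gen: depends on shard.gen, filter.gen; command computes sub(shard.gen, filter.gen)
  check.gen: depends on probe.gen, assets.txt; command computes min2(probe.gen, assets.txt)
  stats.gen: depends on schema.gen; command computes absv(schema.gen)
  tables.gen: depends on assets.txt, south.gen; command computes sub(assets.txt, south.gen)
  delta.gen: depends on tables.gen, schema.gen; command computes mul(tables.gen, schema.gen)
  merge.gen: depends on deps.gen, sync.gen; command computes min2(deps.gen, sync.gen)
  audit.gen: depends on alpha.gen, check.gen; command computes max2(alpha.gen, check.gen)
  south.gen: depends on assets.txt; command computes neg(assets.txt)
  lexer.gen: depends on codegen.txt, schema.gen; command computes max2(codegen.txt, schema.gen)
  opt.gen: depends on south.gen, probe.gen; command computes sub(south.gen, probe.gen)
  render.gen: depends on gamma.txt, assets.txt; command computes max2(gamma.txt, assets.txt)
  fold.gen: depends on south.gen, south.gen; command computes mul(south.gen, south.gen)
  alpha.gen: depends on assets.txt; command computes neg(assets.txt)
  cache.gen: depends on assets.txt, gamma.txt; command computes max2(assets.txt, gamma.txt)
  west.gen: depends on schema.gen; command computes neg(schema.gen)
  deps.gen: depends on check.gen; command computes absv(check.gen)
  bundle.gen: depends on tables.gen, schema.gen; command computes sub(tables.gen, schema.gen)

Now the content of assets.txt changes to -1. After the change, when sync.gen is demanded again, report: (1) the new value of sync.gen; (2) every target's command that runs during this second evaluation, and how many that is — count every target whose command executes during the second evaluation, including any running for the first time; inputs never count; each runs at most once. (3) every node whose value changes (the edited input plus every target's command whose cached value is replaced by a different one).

sync.gen now evaluates to -1.
Run set: alpha.gen, check.gen, delta.gen, deps.gen, filter.gen, probe.gen, report.gen, schema.gen, shard.gen, south.gen, sync.gen, tables.gen (12 run).
Changed values: alpha.gen, assets.txt, check.gen, delta.gen, deps.gen, filter.gen, probe.gen, report.gen, schema.gen, shard.gen, south.gen, sync.gen, tables.gen.

Initial pass — values computed on the first demand:
  alpha.gen = neg(1) = -1
  schema.gen = sub(1, 3) = -2
  south.gen = neg(1) = -1
  tables.gen = sub(1, -1) = 2
  delta.gen = mul(2, -2) = -4
  probe.gen = min2(-4, -1) = -4
  check.gen = min2(-4, 1) = -4
  deps.gen = absv(-4) = 4
  report.gen = neg(4) = -4
  shard.gen = max2(-4, -4) = -4
  filter.gen = add(-4, -4) = -8
  sync.gen = sub(-4, -8) = 4

Second demand — change propagation:
  alpha.gen: re-runs because assets.txt 1->-1; new result 1.
  schema.gen: re-runs because assets.txt 1->-1; new result -4.
  south.gen: re-runs because assets.txt 1->-1; new result 1.
  tables.gen: re-runs because assets.txt 1->-1; south.gen -1->1; new result -2.
  delta.gen: re-runs because tables.gen 2->-2; schema.gen -2->-4; new result 8.
  probe.gen: re-runs because delta.gen -4->8; alpha.gen -1->1; new result 1.
  check.gen: re-runs because probe.gen -4->1; assets.txt 1->-1; new result -1.
  deps.gen: re-runs because check.gen -4->-1; new result 1.
  report.gen: re-runs because deps.gen 4->1; new result -1.
  shard.gen: re-runs because report.gen -4->-1; probe.gen -4->1; new result 1.
  filter.gen: re-runs because probe.gen -4->1; shard.gen -4->1; new result 2.
  sync.gen: re-runs because shard.gen -4->1; filter.gen -8->2; new result -1.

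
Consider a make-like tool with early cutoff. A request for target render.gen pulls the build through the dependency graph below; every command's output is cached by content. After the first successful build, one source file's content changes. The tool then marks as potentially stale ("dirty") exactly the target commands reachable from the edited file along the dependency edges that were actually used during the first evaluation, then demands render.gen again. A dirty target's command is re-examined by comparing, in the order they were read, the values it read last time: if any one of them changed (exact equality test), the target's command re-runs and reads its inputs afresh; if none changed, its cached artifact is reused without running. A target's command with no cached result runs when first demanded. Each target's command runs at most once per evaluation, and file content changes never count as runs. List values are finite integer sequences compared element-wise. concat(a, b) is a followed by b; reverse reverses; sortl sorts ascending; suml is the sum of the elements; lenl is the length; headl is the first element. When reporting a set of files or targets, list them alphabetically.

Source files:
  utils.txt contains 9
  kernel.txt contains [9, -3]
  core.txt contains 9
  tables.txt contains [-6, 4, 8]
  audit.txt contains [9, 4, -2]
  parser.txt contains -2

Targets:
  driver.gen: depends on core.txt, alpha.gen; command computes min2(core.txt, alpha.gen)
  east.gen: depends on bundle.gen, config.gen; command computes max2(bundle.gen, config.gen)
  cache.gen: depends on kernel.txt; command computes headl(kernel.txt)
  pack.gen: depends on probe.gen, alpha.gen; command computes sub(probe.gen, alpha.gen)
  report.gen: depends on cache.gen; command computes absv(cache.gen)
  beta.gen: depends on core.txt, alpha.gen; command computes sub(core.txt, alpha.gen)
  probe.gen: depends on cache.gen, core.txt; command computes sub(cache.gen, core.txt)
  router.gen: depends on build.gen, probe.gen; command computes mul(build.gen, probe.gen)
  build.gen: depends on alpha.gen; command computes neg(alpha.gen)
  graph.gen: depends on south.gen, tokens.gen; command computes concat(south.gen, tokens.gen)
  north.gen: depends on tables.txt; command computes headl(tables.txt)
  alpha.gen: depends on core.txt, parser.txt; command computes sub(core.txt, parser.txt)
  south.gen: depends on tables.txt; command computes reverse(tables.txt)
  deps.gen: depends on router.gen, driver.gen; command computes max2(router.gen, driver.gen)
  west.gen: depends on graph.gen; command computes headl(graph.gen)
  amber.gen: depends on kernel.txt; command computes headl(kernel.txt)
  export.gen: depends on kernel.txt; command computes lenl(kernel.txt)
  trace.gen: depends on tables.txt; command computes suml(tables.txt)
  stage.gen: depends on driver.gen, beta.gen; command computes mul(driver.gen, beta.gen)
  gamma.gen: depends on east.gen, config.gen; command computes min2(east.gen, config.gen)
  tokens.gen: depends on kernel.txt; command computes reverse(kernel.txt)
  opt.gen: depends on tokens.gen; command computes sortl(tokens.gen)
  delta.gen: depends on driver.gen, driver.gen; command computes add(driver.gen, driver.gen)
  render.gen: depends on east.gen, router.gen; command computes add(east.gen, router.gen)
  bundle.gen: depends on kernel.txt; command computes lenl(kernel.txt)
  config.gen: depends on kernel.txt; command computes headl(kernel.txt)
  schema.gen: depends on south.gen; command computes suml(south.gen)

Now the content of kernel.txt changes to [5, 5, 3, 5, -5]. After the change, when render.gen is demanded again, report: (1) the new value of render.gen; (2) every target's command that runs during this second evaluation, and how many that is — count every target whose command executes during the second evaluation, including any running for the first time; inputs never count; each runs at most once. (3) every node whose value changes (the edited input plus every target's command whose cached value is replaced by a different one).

First demand of the output computes:
  alpha.gen = sub(9, -2) = 11
  build.gen = neg(11) = -11
  bundle.gen = lenl([9, -3]) = 2
  cache.gen = headl([9, -3]) = 9
  config.gen = headl([9, -3]) = 9
  east.gen = max2(2, 9) = 9
  probe.gen = sub(9, 9) = 0
  router.gen = mul(-11, 0) = 0
  render.gen = add(9, 0) = 9

After the edit, cleaning proceeds:
  bundle.gen: a read changed (kernel.txt [9, -3]->[5, 5, 3, 5, -5]) — executes, giving 5.
  cache.gen: a read changed (kernel.txt [9, -3]->[5, 5, 3, 5, -5]) — executes, giving 5.
  config.gen: a read changed (kernel.txt [9, -3]->[5, 5, 3, 5, -5]) — executes, giving 5.
  east.gen: a read changed (bundle.gen 2->5; config.gen 9->5) — executes, giving 5.
  probe.gen: a read changed (cache.gen 9->5) — executes, giving -4.
  router.gen: a read changed (probe.gen 0->-4) — executes, giving 44.
  render.gen: a read changed (east.gen 9->5; router.gen 0->44) — executes, giving 49.

Demanding render.gen again yields 49.
7 target commands run: bundle.gen, cache.gen, config.gen, east.gen, probe.gen, render.gen, router.gen.
The nodes whose values change: bundle.gen, cache.gen, config.gen, east.gen, kernel.txt, probe.gen, render.gen, router.gen.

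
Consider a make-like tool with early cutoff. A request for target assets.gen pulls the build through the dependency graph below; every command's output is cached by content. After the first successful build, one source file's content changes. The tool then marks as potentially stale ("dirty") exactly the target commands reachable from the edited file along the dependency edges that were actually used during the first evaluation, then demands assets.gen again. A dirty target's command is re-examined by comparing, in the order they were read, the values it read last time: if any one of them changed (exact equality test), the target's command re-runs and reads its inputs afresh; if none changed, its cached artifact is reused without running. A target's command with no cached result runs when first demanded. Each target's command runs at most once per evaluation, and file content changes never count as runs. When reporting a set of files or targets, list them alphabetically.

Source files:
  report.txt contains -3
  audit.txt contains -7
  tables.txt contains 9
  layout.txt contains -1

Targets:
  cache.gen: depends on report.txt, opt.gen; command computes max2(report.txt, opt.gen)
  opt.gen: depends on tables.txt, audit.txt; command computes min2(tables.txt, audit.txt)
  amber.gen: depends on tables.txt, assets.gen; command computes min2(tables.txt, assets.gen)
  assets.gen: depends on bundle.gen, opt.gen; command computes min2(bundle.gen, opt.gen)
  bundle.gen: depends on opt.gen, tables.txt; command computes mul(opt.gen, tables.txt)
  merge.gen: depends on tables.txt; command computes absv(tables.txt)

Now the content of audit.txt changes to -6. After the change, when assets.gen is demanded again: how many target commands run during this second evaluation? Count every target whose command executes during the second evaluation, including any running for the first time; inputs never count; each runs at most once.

3 target commands run: assets.gen, bundle.gen, opt.gen.

First demand of the output computes:
  opt.gen = min2(9, -7) = -7
  bundle.gen = mul(-7, 9) = -63
  assets.gen = min2(-63, -7) = -63

After the edit, cleaning proceeds:
  opt.gen: a read changed (audit.txt -7->-6) — executes, giving -6.
  bundle.gen: a read changed (opt.gen -7->-6) — executes, giving -54.
  assets.gen: a read changed (bundle.gen -63->-54; opt.gen -7->-6) — executes, giving -54.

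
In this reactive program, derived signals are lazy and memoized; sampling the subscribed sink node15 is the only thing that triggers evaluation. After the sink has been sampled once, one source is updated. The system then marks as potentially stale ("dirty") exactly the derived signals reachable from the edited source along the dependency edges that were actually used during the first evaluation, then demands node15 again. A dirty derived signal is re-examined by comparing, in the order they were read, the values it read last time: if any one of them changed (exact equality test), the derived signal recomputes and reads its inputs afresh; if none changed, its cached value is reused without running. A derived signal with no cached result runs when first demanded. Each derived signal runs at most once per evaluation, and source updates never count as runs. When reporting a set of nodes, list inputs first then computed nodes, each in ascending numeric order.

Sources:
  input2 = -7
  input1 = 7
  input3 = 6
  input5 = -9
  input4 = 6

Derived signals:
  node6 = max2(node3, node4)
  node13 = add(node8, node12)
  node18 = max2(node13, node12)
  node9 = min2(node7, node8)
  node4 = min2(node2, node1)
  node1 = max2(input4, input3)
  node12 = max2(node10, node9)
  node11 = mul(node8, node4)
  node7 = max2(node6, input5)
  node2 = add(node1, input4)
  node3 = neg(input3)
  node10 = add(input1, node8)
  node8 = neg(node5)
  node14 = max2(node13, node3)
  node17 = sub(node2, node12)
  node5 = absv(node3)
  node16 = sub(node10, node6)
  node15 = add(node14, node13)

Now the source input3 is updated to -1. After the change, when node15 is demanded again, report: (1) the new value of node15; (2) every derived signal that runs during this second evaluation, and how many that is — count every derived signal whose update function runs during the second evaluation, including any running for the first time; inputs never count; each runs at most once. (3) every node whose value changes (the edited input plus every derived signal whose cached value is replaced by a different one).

First demand of the output computes:
  node1 = max2(6, 6) = 6
  node2 = add(6, 6) = 12
  node3 = neg(6) = -6
  node4 = min2(12, 6) = 6
  node5 = absv(-6) = 6
  node6 = max2(-6, 6) = 6
  node7 = max2(6, -9) = 6
  node8 = neg(6) = -6
  node9 = min2(6, -6) = -6
  node10 = add(7, -6) = 1
  node12 = max2(1, -6) = 1
  node13 = add(-6, 1) = -5
  node14 = max2(-5, -6) = -5
  node15 = add(-5, -5) = -10

After the edit, cleaning proceeds:
  node1: a read changed (input3 6->-1) — executes, giving 6 — identical to its old value.
  node2: dirty, but its reads are unchanged (node1 unchanged, input4 unchanged); cached 12 stands.
  node3: a read changed (input3 6->-1) — executes, giving 1.
  node4: dirty, but its reads are unchanged (node2 unchanged, node1 unchanged); cached 6 stands.
  node5: a read changed (node3 -6->1) — executes, giving 1.
  node6: a read changed (node3 -6->1) — executes, giving 6 — identical to its old value.
  node7: dirty, but its reads are unchanged (node6 unchanged, input5 unchanged); cached 6 stands.
  node8: a read changed (node5 6->1) — executes, giving -1.
  node9: a read changed (node8 -6->-1) — executes, giving -1.
  node10: a read changed (node8 -6->-1) — executes, giving 6.
  node12: a read changed (node10 1->6; node9 -6->-1) — executes, giving 6.
  node13: a read changed (node8 -6->-1; node12 1->6) — executes, giving 5.
  node14: a read changed (node13 -5->5; node3 -6->1) — executes, giving 5.
  node15: a read changed (node14 -5->5; node13 -5->5) — executes, giving 10.

Note where the cutoff bites: node2 is checked, finds nothing changed, and keeps its cache.

Demanding node15 again yields 10.
11 derived signals run: node1, node3, node5, node6, node8, node9, node10, node12, node13, node14, node15.
The nodes whose values change: input3, node3, node5, node8, node9, node10, node12, node13, node14, node15.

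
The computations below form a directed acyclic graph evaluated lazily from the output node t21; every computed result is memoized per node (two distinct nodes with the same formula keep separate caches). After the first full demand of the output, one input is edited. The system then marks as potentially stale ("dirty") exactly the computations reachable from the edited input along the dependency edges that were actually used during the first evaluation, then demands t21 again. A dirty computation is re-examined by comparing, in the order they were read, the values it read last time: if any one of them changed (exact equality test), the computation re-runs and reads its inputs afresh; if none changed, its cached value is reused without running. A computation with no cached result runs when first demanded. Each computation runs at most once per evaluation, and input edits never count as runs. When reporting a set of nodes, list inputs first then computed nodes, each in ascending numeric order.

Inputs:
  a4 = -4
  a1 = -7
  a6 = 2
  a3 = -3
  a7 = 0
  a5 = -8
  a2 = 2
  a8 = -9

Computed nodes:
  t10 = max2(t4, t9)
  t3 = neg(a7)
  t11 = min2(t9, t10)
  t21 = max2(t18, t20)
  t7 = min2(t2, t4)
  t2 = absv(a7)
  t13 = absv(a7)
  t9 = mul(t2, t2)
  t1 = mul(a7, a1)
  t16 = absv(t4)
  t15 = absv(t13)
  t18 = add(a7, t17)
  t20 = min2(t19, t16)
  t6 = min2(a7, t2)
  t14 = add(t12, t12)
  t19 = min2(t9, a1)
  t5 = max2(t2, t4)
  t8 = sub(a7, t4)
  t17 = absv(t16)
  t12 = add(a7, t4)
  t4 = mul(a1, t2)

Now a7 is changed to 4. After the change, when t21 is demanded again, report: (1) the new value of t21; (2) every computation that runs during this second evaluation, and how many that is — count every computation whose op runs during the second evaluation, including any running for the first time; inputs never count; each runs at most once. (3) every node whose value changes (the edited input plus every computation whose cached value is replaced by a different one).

Demanding t21 again yields 32.
9 computations run: t2, t4, t9, t16, t17, t18, t19, t20, t21.
The nodes whose values change: a7, t2, t4, t9, t16, t17, t18, t21.

First demand of the output computes:
  t2 = absv(0) = 0
  t4 = mul(-7, 0) = 0
  t9 = mul(0, 0) = 0
  t16 = absv(0) = 0
  t17 = absv(0) = 0
  t18 = add(0, 0) = 0
  t19 = min2(0, -7) = -7
  t20 = min2(-7, 0) = -7
  t21 = max2(0, -7) = 0

After the edit, cleaning proceeds:
  t2: a read changed (a7 0->4) — executes, giving 4.
  t4: a read changed (t2 0->4) — executes, giving -28.
  t9: a read changed (t2 0->4; t2 0->4) — executes, giving 16.
  t16: a read changed (t4 0->-28) — executes, giving 28.
  t17: a read changed (t16 0->28) — executes, giving 28.
  t18: a read changed (a7 0->4; t17 0->28) — executes, giving 32.
  t19: a read changed (t9 0->16) — executes, giving -7 — identical to its old value.
  t20: a read changed (t16 0->28) — executes, giving -7 — identical to its old value.
  t21: a read changed (t18 0->32) — executes, giving 32.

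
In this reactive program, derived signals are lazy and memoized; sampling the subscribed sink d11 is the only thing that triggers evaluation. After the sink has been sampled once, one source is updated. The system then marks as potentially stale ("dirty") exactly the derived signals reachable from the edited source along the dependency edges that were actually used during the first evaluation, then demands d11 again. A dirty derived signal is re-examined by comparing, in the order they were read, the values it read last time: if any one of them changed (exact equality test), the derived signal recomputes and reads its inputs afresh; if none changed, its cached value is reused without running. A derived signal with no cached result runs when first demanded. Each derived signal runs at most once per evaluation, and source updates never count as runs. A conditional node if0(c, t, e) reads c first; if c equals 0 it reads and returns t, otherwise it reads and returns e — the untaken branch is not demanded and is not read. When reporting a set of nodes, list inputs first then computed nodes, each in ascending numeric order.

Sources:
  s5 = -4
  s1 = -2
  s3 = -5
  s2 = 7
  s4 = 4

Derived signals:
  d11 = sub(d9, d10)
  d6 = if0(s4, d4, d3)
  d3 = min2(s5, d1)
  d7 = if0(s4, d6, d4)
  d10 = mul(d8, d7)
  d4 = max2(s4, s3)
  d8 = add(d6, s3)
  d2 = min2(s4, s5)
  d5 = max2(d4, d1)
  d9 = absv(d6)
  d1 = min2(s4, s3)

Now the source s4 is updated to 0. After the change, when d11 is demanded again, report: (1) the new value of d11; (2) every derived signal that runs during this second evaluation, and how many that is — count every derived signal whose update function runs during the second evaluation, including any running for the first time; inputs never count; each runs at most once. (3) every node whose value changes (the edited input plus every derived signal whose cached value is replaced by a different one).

First demand of the output computes:
  d1 = min2(4, -5) = -5
  d3 = min2(-4, -5) = -5
  d4 = max2(4, -5) = 4
  d6 = if0(s4=4 -> else branch d3) = -5
  d7 = if0(s4=4 -> else branch d4) = 4
  d8 = add(-5, -5) = -10
  d9 = absv(-5) = 5
  d10 = mul(-10, 4) = -40
  d11 = sub(5, -40) = 45

After the edit, cleaning proceeds:
  d1: stays stale; no demand reaches it after the flip.
  d3: stays stale; no demand reaches it after the flip.
  d4: a read changed (s4 4->0) — executes, giving 0.
  d6: a read changed (s4 4->0) — executes, giving 0.
  d7: a read changed (s4 4->0; d4 4->0) — executes, giving 0.
  d8: a read changed (d6 -5->0) — executes, giving -5.
  d9: a read changed (d6 -5->0) — executes, giving 0.
  d10: a read changed (d8 -10->-5; d7 4->0) — executes, giving 0.
  d11: a read changed (d9 5->0; d10 -40->0) — executes, giving 0.

Note the branch switch — demand abandons d1, d3, which are never re-examined.

Demanding d11 again yields 0.
7 derived signals run: d4, d6, d7, d8, d9, d10, d11.
The nodes whose values change: s4, d4, d6, d7, d8, d9, d10, d11.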